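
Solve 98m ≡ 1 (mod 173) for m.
98^(-1) ≡ 143 (mod 173). Verification: 98 × 143 = 14014 ≡ 1 (mod 173)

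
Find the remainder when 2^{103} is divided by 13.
By Fermat: 2^{12} ≡ 1 (mod 13). 103 = 8×12 + 7. So 2^{103} ≡ 2^{7} ≡ 11 (mod 13)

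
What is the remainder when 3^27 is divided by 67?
Using repeated squaring. 27 = 16 + 8 + 2 + 1 (binary 11011). Repeated squaring mod 67: 3^1 ≡ 3; 3^2 ≡ 3² = 9 ≡ 9; 3^4 ≡ 9² = 81 ≡ 14; 3^8 ≡ 14² = 196 ≡ 62; 3^16 ≡ 62² = 3844 ≡ 25. Multiply: 3^27 = 3^16 × 3^8 × 3^2 × 3^1 ≡ 25 × 62 × 9 × 3 (mod 67): 25 × 62 = 1550 ≡ 9; 9 × 9 = 81 ≡ 14; 14 × 3 = 42 ≡ 42. So 3^27 ≡ 42 (mod 67).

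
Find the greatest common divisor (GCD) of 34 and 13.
1

Using the Euclidean algorithm:
34 = 2 × 13 + 8
13 = 1 × 8 + 5
8 = 1 × 5 + 3
5 = 1 × 3 + 2
3 = 1 × 2 + 1
2 = 2 × 1 + 0

GCD(34, 13) = 1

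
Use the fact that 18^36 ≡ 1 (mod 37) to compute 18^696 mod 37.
By Fermat: 18^{36} ≡ 1 (mod 37). 696 ≡ 12 (mod 36). So 18^{696} ≡ 18^{12} ≡ 10 (mod 37)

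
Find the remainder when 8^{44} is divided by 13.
By Fermat: 8^{12} ≡ 1 (mod 13). 44 = 3×12 + 8. So 8^{44} ≡ 8^{8} ≡ 1 (mod 13)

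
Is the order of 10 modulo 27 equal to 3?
Yes, ord_27(10) = 3.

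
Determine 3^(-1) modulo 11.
3^(-1) ≡ 4 (mod 11). Verification: 3 × 4 = 12 ≡ 1 (mod 11)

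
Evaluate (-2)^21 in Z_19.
Using Fermat: (-2)^{18} ≡ 1 (mod 19). 21 ≡ 3 (mod 18). So (-2)^{21} ≡ (-2)^{3} ≡ 11 (mod 19)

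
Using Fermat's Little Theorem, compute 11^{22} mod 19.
11

By Fermat's Little Theorem, a^(p-1) ≡ 1 (mod p) for prime p and gcd(a, p) = 1
Here p = 19, so 11^18 ≡ 1 (mod 19)
We can reduce the exponent: 22 mod 18 = 4
So 11^22 ≡ 11^4 (mod 19)
Computing: 11^4 mod 19 = 11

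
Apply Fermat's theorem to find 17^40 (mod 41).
By Fermat's Little Theorem, 17^{40} ≡ 1 (mod 41) since 41 is prime and gcd(17, 41) = 1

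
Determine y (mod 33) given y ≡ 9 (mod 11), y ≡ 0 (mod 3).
9

Using the Chinese Remainder Theorem:
M = product of moduli = 33
For equation 1: M_1 = 3, 3 ≡ 3 (mod 11), inverse of 3 mod 11 is 4 (check: 3 × 4 = 12 ≡ 1 (mod 11))
For equation 2: M_2 = 11, 11 ≡ 2 (mod 3), inverse of 11 mod 3 is 2 (check: 2 × 2 = 4 ≡ 1 (mod 3))
Combine: y ≡ Σ r_i×M_i×(M_i⁻¹ mod m_i) = 9×3×4 + 0×11×2 = 108 + 0 = 108
108 mod 33 = 9
y ≡ 9 (mod 33)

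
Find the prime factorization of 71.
71

Divide by primes starting from smallest:
71 ÷ 71 = 1

71 = 71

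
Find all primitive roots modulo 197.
Primitive roots mod 197: {2, 3, 5, 8, 11, 12, 13, 17, 18, 21, 27, 30, 31, 32, 35, 38, 44, 45, 46, 48, 50, 52, 56, 57, 58, 66, 67, 71, 72, 73, 74, 75, 78, 79, 80, 82, 86, 89, 91, 94, 95, 98, 99, 102, 103, 106, 108, 111, 115, 117, 118, 119, 122, 123, 124, 125, 126, 130, 131, 139, 140, 141, 145, 147, 149, 151, 152, 153, 159, 162, 165, 166, 167, 170, 176, 179, 180, 184, 185, 186, 189, 192, 194, 195}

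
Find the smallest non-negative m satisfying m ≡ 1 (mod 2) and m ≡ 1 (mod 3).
M = 2 × 3 = 6. M₁ = 3, y₁ ≡ 1 (mod 2). M₂ = 2, y₂ ≡ 2 (mod 3). m = 1×3×1 + 1×2×2 ≡ 1 (mod 6)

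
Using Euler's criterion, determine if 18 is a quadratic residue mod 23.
By Euler's criterion: 18^{11} ≡ 1 (mod 23). Since this equals 1, 18 is a QR.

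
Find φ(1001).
720

Prime factorization: 1001 = 7 × 11 × 13
Using the formula φ(n) = n × Π(1 - 1/p) for each prime factor p:
φ(1001) = 1001 × (1 - 1/7) × (1 - 1/11) × (1 - 1/13)
φ(1001) = 720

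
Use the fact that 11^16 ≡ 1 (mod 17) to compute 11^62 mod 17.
By Fermat: 11^{16} ≡ 1 (mod 17). 62 = 3×16 + 14. So 11^{62} ≡ 11^{14} ≡ 9 (mod 17)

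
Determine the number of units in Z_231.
120

Prime factorization: 231 = 3 × 7 × 11
Using the formula φ(n) = n × Π(1 - 1/p) for each prime factor p:
φ(231) = 231 × (1 - 1/3) × (1 - 1/7) × (1 - 1/11)
φ(231) = 120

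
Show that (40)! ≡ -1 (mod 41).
(40)! mod 41 = 40. Since this equals -1 (mod 41), Wilson confirms 41 is prime.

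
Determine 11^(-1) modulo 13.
11^(-1) ≡ 6 (mod 13). Verification: 11 × 6 = 66 ≡ 1 (mod 13)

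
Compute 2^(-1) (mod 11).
2^(-1) ≡ 6 (mod 11). Verification: 2 × 6 = 12 ≡ 1 (mod 11)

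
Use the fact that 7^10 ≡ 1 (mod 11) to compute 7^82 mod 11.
By Fermat: 7^{10} ≡ 1 (mod 11). 82 = 8×10 + 2. So 7^{82} ≡ 7^{2} ≡ 5 (mod 11)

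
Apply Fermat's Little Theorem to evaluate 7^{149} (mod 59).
41

By Fermat's Little Theorem, a^(p-1) ≡ 1 (mod p) for prime p and gcd(a, p) = 1
Here p = 59, so 7^58 ≡ 1 (mod 59)
We can reduce the exponent: 149 mod 58 = 33
So 7^149 ≡ 7^33 (mod 59)
Computing: 7^33 mod 59 = 41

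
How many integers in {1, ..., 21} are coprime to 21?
12

Prime factorization: 21 = 3 × 7
Using the formula φ(n) = n × Π(1 - 1/p) for each prime factor p:
φ(21) = 21 × (1 - 1/3) × (1 - 1/7)
φ(21) = 12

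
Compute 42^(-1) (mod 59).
52

Using Extended Euclidean Algorithm:
gcd(42, 59) = 1
Bezout coefficients: 42 × -7 + 59 × 5 = 1
So 42 × -7 ≡ 1 (mod 59)
The inverse is -7 mod 59 = 52
Verification: 42 × 52 = 2184 = 37 × 59 + 1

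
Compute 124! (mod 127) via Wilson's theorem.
(126)! = (124)! × (125) × (126) ≡ -1 (mod 127). So (124)! ≡ -1 × [(126)(125)]^(-1) ≡ 63 (mod 127)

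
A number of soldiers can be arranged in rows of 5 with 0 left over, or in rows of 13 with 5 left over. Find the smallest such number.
M = 5 × 13 = 65. M₁ = 13, y₁ ≡ 2 (mod 5). M₂ = 5, y₂ ≡ 8 (mod 13). k = 0×13×2 + 5×5×8 ≡ 5 (mod 65). The smallest positive such number is 5.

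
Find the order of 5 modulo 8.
Powers of 5 mod 8: 5^1≡5, 5^2≡1. Order = 2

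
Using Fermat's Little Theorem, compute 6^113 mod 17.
By Fermat: 6^{16} ≡ 1 (mod 17). 113 = 7×16 + 1. So 6^{113} ≡ 6^{1} ≡ 6 (mod 17)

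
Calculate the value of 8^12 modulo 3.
Using Fermat: 8^{2} ≡ 1 (mod 3). 12 ≡ 0 (mod 2). So 8^{12} ≡ 8^{0} ≡ 1 (mod 3)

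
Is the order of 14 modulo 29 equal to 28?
Yes, ord_29(14) = 28.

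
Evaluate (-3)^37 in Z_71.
Using repeated squaring. (-3) ≡ 68 (mod 71). 37 = 32 + 4 + 1 (binary 100101). Repeated squaring mod 71: 68^1 ≡ 68; 68^2 ≡ 68² = 4624 ≡ 9; 68^4 ≡ 9² = 81 ≡ 10; 68^8 ≡ 10² = 100 ≡ 29; 68^16 ≡ 29² = 841 ≡ 60; 68^32 ≡ 60² = 3600 ≡ 50. Multiply: (-3)^37 ≡ 68^32 × 68^4 × 68^1 ≡ 50 × 10 × 68 (mod 71): 50 × 10 = 500 ≡ 3; 3 × 68 = 204 ≡ 62. So (-3)^37 ≡ 62 (mod 71).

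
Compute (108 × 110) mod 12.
0

(108 × 110) = 11880
11880 mod 12 = 0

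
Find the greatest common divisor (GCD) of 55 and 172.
1

Using the Euclidean algorithm:
55 = 0 × 172 + 55
172 = 3 × 55 + 7
55 = 7 × 7 + 6
7 = 1 × 6 + 1
6 = 6 × 1 + 0

GCD(55, 172) = 1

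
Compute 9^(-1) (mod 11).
9^(-1) ≡ 5 (mod 11). Verification: 9 × 5 = 45 ≡ 1 (mod 11)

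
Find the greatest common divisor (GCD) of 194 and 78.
2

Using the Euclidean algorithm:
194 = 2 × 78 + 38
78 = 2 × 38 + 2
38 = 19 × 2 + 0

GCD(194, 78) = 2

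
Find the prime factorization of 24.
2^3 × 3

Divide by primes starting from smallest:
24 ÷ 2 = 12
12 ÷ 2 = 6
6 ÷ 2 = 3
3 ÷ 3 = 1

24 = 2^3 × 3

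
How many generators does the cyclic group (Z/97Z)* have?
32

The number of primitive roots modulo p is φ(p-1) = φ(96)
φ(96) = 32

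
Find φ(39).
24

Prime factorization: 39 = 3 × 13
Using the formula φ(n) = n × Π(1 - 1/p) for each prime factor p:
φ(39) = 39 × (1 - 1/3) × (1 - 1/13)
φ(39) = 24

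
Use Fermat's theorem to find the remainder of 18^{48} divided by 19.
1

By Fermat's Little Theorem, a^(p-1) ≡ 1 (mod p) for prime p and gcd(a, p) = 1
Here p = 19, so 18^18 ≡ 1 (mod 19)
We can reduce the exponent: 48 mod 18 = 12
So 18^48 ≡ 18^12 (mod 19)
Computing: 18^12 mod 19 = 1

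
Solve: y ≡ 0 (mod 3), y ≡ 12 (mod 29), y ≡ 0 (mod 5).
M = 3 × 29 × 5 = 435. M₁ = 145, y₁ ≡ 1 (mod 3). M₂ = 15, y₂ ≡ 2 (mod 29). M₃ = 87, y₃ ≡ 3 (mod 5). y = 0×145×1 + 12×15×2 + 0×87×3 ≡ 360 (mod 435)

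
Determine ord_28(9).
Powers of 9 mod 28: 9^1≡9, 9^2≡25, 9^3≡1. Order = 3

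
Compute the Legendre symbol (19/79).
(19/79) = 19^{39} mod 79 = 1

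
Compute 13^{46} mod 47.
1

Using successive squaring:
Binary expansion of 46: 101110
Powers of 13 mod 47 (each is the square of the previous):
  13^1 ≡ 13 (mod 47)
  13^2 ≡ 13² = 169 ≡ 28 (mod 47)
  13^4 ≡ 28² = 784 ≡ 32 (mod 47)
  13^8 ≡ 32² = 1024 ≡ 37 (mod 47)
  13^16 ≡ 37² = 1369 ≡ 6 (mod 47)
  13^32 ≡ 6² = 36 ≡ 36 (mod 47)
46 = 32 + 8 + 4 + 2, so 13^46 = 13^32 × 13^8 × 13^4 × 13^2 ≡ 36 × 37 × 32 × 28 (mod 47)
Multiplying step by step:
  36 × 37 = 1332 ≡ 16 (mod 47)
  16 × 32 = 512 ≡ 42 (mod 47)
  42 × 28 = 1176 ≡ 1 (mod 47)
Result: 13^46 ≡ 1 (mod 47)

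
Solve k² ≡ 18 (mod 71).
The square roots of 18 mod 71 are 36 and 35. Verify: 36² = 1296 ≡ 18 (mod 71)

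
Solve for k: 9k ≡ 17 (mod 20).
13

Since gcd(9, 20) = 1 divides 17, a solution exists.
Multiply both sides by the inverse of 9 mod 20:
  9^(-1) mod 20 = 9
  x ≡ 9 × 17 ≡ 153 ≡ 13 (mod 20)
Verification: 9 × 13 = 117 = 5 × 20 + 17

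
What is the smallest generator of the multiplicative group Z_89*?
p - 1 = 88 has prime divisors 2, 11. h is a primitive root mod 89 iff h^(88/q) ≢ 1 (mod 89) for each such q.
h = 2: 2^44 ≡ 1, 2^8 ≡ 78 (mod 89); 2^44 ≡ 1, so not a primitive root.
h = 3: 3^44 ≡ 88, 3^8 ≡ 64 (mod 89); none is 1, so 3 has order 88 and is a primitive root.
The smallest primitive root mod 89 is g = 3.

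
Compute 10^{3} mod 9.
1

Using successive squaring:
Binary expansion of 3: 11
Powers of 10 mod 9 (each is the square of the previous):
  10^1 ≡ 1 (mod 9)
  10^2 ≡ 1² = 1 ≡ 1 (mod 9)
3 = 2 + 1, so 10^3 = 10^2 × 10^1 ≡ 1 × 1 (mod 9)
Multiplying step by step:
  1 × 1 = 1 ≡ 1 (mod 9)
Result: 10^3 ≡ 1 (mod 9)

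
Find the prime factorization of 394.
2 × 197

Divide by primes starting from smallest:
394 ÷ 2 = 197
197 ÷ 197 = 1

394 = 2 × 197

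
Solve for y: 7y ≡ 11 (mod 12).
5

Since gcd(7, 12) = 1 divides 11, a solution exists.
Multiply both sides by the inverse of 7 mod 12:
  7^(-1) mod 12 = 7
  x ≡ 7 × 11 ≡ 77 ≡ 5 (mod 12)
Verification: 7 × 5 = 35 = 2 × 12 + 11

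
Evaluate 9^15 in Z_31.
Using repeated squaring. 15 = 8 + 4 + 2 + 1 (binary 1111). Repeated squaring mod 31: 9^1 ≡ 9; 9^2 ≡ 9² = 81 ≡ 19; 9^4 ≡ 19² = 361 ≡ 20; 9^8 ≡ 20² = 400 ≡ 28. Multiply: 9^15 = 9^8 × 9^4 × 9^2 × 9^1 ≡ 28 × 20 × 19 × 9 (mod 31): 28 × 20 = 560 ≡ 2; 2 × 19 = 38 ≡ 7; 7 × 9 = 63 ≡ 1. So 9^15 ≡ 1 (mod 31).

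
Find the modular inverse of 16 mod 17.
16^(-1) ≡ 16 (mod 17). Verification: 16 × 16 = 256 ≡ 1 (mod 17)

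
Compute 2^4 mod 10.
4 = 4 (binary 100). Repeated squaring mod 10: 2^1 ≡ 2; 2^2 ≡ 2² = 4 ≡ 4; 2^4 ≡ 4² = 16 ≡ 6. So 2^4 ≡ 6 (mod 10).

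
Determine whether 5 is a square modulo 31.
By Euler's criterion: 5^{15} ≡ 1 (mod 31). Since this equals 1, 5 is a QR.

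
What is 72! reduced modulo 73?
By Wilson's theorem, (72)! ≡ -1 ≡ 72 (mod 73)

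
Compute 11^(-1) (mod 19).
11^(-1) ≡ 7 (mod 19). Verification: 11 × 7 = 77 ≡ 1 (mod 19)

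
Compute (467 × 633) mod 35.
1

(467 × 633) = 295611
295611 mod 35 = 1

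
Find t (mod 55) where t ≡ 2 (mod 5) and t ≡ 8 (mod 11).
M = 5 × 11 = 55. M₁ = 11, y₁ ≡ 1 (mod 5). M₂ = 5, y₂ ≡ 9 (mod 11). t = 2×11×1 + 8×5×9 ≡ 52 (mod 55)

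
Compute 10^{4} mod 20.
0

Using successive squaring:
Binary expansion of 4: 100
Powers of 10 mod 20 (each is the square of the previous):
  10^1 ≡ 10 (mod 20)
  10^2 ≡ 10² = 100 ≡ 0 (mod 20)
  10^4 ≡ 0² = 0 ≡ 0 (mod 20)
4 is a power of 2, so 10^4 is the last square: ≡ 0 (mod 20)
Result: 10^4 ≡ 0 (mod 20)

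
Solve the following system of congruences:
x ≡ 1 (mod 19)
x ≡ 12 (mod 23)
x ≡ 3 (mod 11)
58

Using the Chinese Remainder Theorem:
M = product of moduli = 4807
For equation 1: M_1 = 253, 253 ≡ 6 (mod 19), inverse of 253 mod 19 is 16 (check: 6 × 16 = 96 ≡ 1 (mod 19))
For equation 2: M_2 = 209, 209 ≡ 2 (mod 23), inverse of 209 mod 23 is 12 (check: 2 × 12 = 24 ≡ 1 (mod 23))
For equation 3: M_3 = 437, 437 ≡ 8 (mod 11), inverse of 437 mod 11 is 7 (check: 8 × 7 = 56 ≡ 1 (mod 11))
Combine: x ≡ Σ r_i×M_i×(M_i⁻¹ mod m_i) = 1×253×16 + 12×209×12 + 3×437×7 = 4048 + 30096 + 9177 = 43321
43321 mod 4807 = 58
x ≡ 58 (mod 4807)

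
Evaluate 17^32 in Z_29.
Using Fermat: 17^{28} ≡ 1 (mod 29). 32 ≡ 4 (mod 28). So 17^{32} ≡ 17^{4} ≡ 1 (mod 29)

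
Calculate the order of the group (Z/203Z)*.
168

Prime factorization: 203 = 7 × 29
Using the formula φ(n) = n × Π(1 - 1/p) for each prime factor p:
φ(203) = 203 × (1 - 1/7) × (1 - 1/29)
φ(203) = 168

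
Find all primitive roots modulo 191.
Primitive roots mod 191: {19, 21, 22, 28, 29, 33, 35, 42, 44, 47, 53, 56, 57, 58, 61, 62, 63, 71, 73, 74, 76, 83, 87, 88, 89, 91, 93, 94, 95, 99, 101, 105, 106, 110, 111, 112, 113, 114, 116, 119, 123, 124, 126, 127, 131, 132, 137, 140, 141, 143, 145, 146, 148, 151, 157, 164, 165, 167, 168, 171, 173, 174, 175, 176, 178, 179, 181, 182, 183, 187, 188, 189}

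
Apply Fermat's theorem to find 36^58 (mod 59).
By Fermat's Little Theorem, 36^{58} ≡ 1 (mod 59) since 59 is prime and gcd(36, 59) = 1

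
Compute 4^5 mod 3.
4 ≡ 1 (mod 3). 5 = 4 + 1 (binary 101). Repeated squaring mod 3: 1^1 ≡ 1; 1^2 ≡ 1² = 1 ≡ 1; 1^4 ≡ 1² = 1 ≡ 1. Multiply: 4^5 ≡ 1^4 × 1^1 ≡ 1 × 1 (mod 3): 1 × 1 = 1 ≡ 1. So 4^5 ≡ 1 (mod 3).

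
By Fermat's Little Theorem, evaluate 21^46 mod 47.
By Fermat's Little Theorem, 21^{46} ≡ 1 (mod 47) since 47 is prime and gcd(21, 47) = 1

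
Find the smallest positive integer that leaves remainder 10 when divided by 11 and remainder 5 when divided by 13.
M = 11 × 13 = 143. M₁ = 13, y₁ ≡ 6 (mod 11). M₂ = 11, y₂ ≡ 6 (mod 13). m = 10×13×6 + 5×11×6 ≡ 109 (mod 143). The smallest positive such number is 109.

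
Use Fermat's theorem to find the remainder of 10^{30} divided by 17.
8

By Fermat's Little Theorem, a^(p-1) ≡ 1 (mod p) for prime p and gcd(a, p) = 1
Here p = 17, so 10^16 ≡ 1 (mod 17)
We can reduce the exponent: 30 mod 16 = 14
So 10^30 ≡ 10^14 (mod 17)
Computing: 10^14 mod 17 = 8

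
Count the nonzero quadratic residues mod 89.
For prime 89, there are (p-1)/2 = (89-1)/2 = 44 quadratic residues (excluding 0).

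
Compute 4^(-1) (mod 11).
4^(-1) ≡ 3 (mod 11). Verification: 4 × 3 = 12 ≡ 1 (mod 11)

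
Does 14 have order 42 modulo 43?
p - 1 = 42 has prime divisors 2, 3, 7. Check 14^(42/q) mod 43 for each: 14^(42/2) = 14^21 ≡ 1, 14^(42/3) = 14^14 ≡ 6, 14^(42/7) = 14^6 ≡ 21 (mod 43). Since 14^21 ≡ 1 (mod 43), the order of 14 divides 21 (in fact the order is 21) ≠ 42, so it is not a primitive root.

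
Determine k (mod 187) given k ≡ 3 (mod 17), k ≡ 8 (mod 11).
173

Using the Chinese Remainder Theorem:
M = product of moduli = 187
For equation 1: M_1 = 11, 11 ≡ 11 (mod 17), inverse of 11 mod 17 is 14 (check: 11 × 14 = 154 ≡ 1 (mod 17))
For equation 2: M_2 = 17, 17 ≡ 6 (mod 11), inverse of 17 mod 11 is 2 (check: 6 × 2 = 12 ≡ 1 (mod 11))
Combine: k ≡ Σ r_i×M_i×(M_i⁻¹ mod m_i) = 3×11×14 + 8×17×2 = 462 + 272 = 734
734 mod 187 = 173
k ≡ 173 (mod 187)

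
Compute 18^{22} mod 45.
9

Using successive squaring:
Binary expansion of 22: 10110
Powers of 18 mod 45 (each is the square of the previous):
  18^1 ≡ 18 (mod 45)
  18^2 ≡ 18² = 324 ≡ 9 (mod 45)
  18^4 ≡ 9² = 81 ≡ 36 (mod 45)
  18^8 ≡ 36² = 1296 ≡ 36 (mod 45)
  18^16 ≡ 36² = 1296 ≡ 36 (mod 45)
22 = 16 + 4 + 2, so 18^22 = 18^16 × 18^4 × 18^2 ≡ 36 × 36 × 9 (mod 45)
Multiplying step by step:
  36 × 36 = 1296 ≡ 36 (mod 45)
  36 × 9 = 324 ≡ 9 (mod 45)
Result: 18^22 ≡ 9 (mod 45)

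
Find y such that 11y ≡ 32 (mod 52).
36

Since gcd(11, 52) = 1 divides 32, a solution exists.
Multiply both sides by the inverse of 11 mod 52:
  11^(-1) mod 52 = 19
  x ≡ 19 × 32 ≡ 608 ≡ 36 (mod 52)
Verification: 11 × 36 = 396 = 7 × 52 + 32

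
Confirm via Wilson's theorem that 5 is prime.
(4)! mod 5 = 4. Since this equals -1 (mod 5), Wilson confirms 5 is prime.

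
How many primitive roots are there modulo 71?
24

The number of primitive roots modulo p is φ(p-1) = φ(70)
φ(70) = 24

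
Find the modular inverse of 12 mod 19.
12^(-1) ≡ 8 (mod 19). Verification: 12 × 8 = 96 ≡ 1 (mod 19)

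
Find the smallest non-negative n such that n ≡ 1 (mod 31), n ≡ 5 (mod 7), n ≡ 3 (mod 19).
3442

Using the Chinese Remainder Theorem:
M = product of moduli = 4123
For equation 1: M_1 = 133, 133 ≡ 9 (mod 31), inverse of 133 mod 31 is 7 (check: 9 × 7 = 63 ≡ 1 (mod 31))
For equation 2: M_2 = 589, 589 ≡ 1 (mod 7), inverse of 589 mod 7 is 1 (check: 1 × 1 = 1 ≡ 1 (mod 7))
For equation 3: M_3 = 217, 217 ≡ 8 (mod 19), inverse of 217 mod 19 is 12 (check: 8 × 12 = 96 ≡ 1 (mod 19))
Combine: n ≡ Σ r_i×M_i×(M_i⁻¹ mod m_i) = 1×133×7 + 5×589×1 + 3×217×12 = 931 + 2945 + 7812 = 11688
11688 mod 4123 = 3442
n ≡ 3442 (mod 4123)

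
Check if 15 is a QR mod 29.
By Euler's criterion: 15^{14} ≡ 28 (mod 29). Since this equals -1 (≡ 28), 15 is not a QR.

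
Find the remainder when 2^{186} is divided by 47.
By Fermat: 2^{46} ≡ 1 (mod 47). 186 = 4×46 + 2. So 2^{186} ≡ 2^{2} ≡ 4 (mod 47)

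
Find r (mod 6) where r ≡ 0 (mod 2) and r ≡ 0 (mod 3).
M = 2 × 3 = 6. M₁ = 3, y₁ ≡ 1 (mod 2). M₂ = 2, y₂ ≡ 2 (mod 3). r = 0×3×1 + 0×2×2 ≡ 0 (mod 6)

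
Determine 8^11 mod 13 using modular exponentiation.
Using repeated squaring. 11 = 8 + 2 + 1 (binary 1011). Repeated squaring mod 13: 8^1 ≡ 8; 8^2 ≡ 8² = 64 ≡ 12; 8^4 ≡ 12² = 144 ≡ 1; 8^8 ≡ 1² = 1 ≡ 1. Multiply: 8^11 = 8^8 × 8^2 × 8^1 ≡ 1 × 12 × 8 (mod 13): 1 × 12 = 12 ≡ 12; 12 × 8 = 96 ≡ 5. So 8^11 ≡ 5 (mod 13).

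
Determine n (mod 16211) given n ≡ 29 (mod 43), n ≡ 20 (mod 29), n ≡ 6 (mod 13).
5791

Using the Chinese Remainder Theorem:
M = product of moduli = 16211
For equation 1: M_1 = 377, 377 ≡ 33 (mod 43), inverse of 377 mod 43 is 30 (check: 33 × 30 = 990 ≡ 1 (mod 43))
For equation 2: M_2 = 559, 559 ≡ 8 (mod 29), inverse of 559 mod 29 is 11 (check: 8 × 11 = 88 ≡ 1 (mod 29))
For equation 3: M_3 = 1247, 1247 ≡ 12 (mod 13), inverse of 1247 mod 13 is 12 (check: 12 × 12 = 144 ≡ 1 (mod 13))
Combine: n ≡ Σ r_i×M_i×(M_i⁻¹ mod m_i) = 29×377×30 + 20×559×11 + 6×1247×12 = 327990 + 122980 + 89784 = 540754
540754 mod 16211 = 5791
n ≡ 5791 (mod 16211)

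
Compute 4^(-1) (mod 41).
4^(-1) ≡ 31 (mod 41). Verification: 4 × 31 = 124 ≡ 1 (mod 41)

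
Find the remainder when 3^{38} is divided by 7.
By Fermat: 3^{6} ≡ 1 (mod 7). 38 = 6×6 + 2. So 3^{38} ≡ 3^{2} ≡ 2 (mod 7)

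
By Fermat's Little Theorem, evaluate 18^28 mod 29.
By Fermat's Little Theorem, 18^{28} ≡ 1 (mod 29) since 29 is prime and gcd(18, 29) = 1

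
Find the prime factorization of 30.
2 × 3 × 5

Divide by primes starting from smallest:
30 ÷ 2 = 15
15 ÷ 3 = 5
5 ÷ 5 = 1

30 = 2 × 3 × 5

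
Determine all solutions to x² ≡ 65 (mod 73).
The square roots of 65 mod 73 are 24 and 49. Verify: 24² = 576 ≡ 65 (mod 73)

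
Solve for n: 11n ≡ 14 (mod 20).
14

Since gcd(11, 20) = 1 divides 14, a solution exists.
Multiply both sides by the inverse of 11 mod 20:
  11^(-1) mod 20 = 11
  x ≡ 11 × 14 ≡ 154 ≡ 14 (mod 20)
Verification: 11 × 14 = 154 = 7 × 20 + 14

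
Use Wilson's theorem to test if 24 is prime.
(23)! mod 24 = 0. Since 0 ≢ -1 (mod 24), 24 is not prime.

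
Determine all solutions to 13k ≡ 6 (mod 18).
6

Since gcd(13, 18) = 1 divides 6, a solution exists.
Multiply both sides by the inverse of 13 mod 18:
  13^(-1) mod 18 = 7
  x ≡ 7 × 6 ≡ 42 ≡ 6 (mod 18)
Verification: 13 × 6 = 78 = 4 × 18 + 6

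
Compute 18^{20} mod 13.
1

Using successive squaring:
Binary expansion of 20: 10100
Powers of 18 mod 13 (each is the square of the previous):
  18^1 ≡ 5 (mod 13)
  18^2 ≡ 5² = 25 ≡ 12 (mod 13)
  18^4 ≡ 12² = 144 ≡ 1 (mod 13)
  18^8 ≡ 1² = 1 ≡ 1 (mod 13)
  18^16 ≡ 1² = 1 ≡ 1 (mod 13)
20 = 16 + 4, so 18^20 = 18^16 × 18^4 ≡ 1 × 1 (mod 13)
Multiplying step by step:
  1 × 1 = 1 ≡ 1 (mod 13)
Result: 18^20 ≡ 1 (mod 13)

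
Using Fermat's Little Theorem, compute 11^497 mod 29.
By Fermat: 11^{28} ≡ 1 (mod 29). 497 ≡ 21 (mod 28). So 11^{497} ≡ 11^{21} ≡ 17 (mod 29)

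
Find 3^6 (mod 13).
6 = 4 + 2 (binary 110). Repeated squaring mod 13: 3^1 ≡ 3; 3^2 ≡ 3² = 9 ≡ 9; 3^4 ≡ 9² = 81 ≡ 3. Multiply: 3^6 = 3^4 × 3^2 ≡ 3 × 9 (mod 13): 3 × 9 = 27 ≡ 1. So 3^6 ≡ 1 (mod 13).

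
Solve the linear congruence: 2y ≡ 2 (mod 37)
1

Since gcd(2, 37) = 1 divides 2, a solution exists.
Multiply both sides by the inverse of 2 mod 37:
  2^(-1) mod 37 = 19
  x ≡ 19 × 2 ≡ 38 ≡ 1 (mod 37)
Verification: 2 × 1 = 2 = 0 × 37 + 2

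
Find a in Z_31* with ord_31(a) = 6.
6 has order 6 mod 31 since 6^{6} ≡ 1 (mod 31) and no smaller power works.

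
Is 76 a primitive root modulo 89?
Yes

To verify, check if 76^(88/q) ≢ 1 (mod 89) for each prime divisor q of 88
Divisors of 88 = 88: [1, 2, 4, 8, 11, 22, 44, 88]
  76^(88/2) = 76^44 ≡ 88 (mod 89)
  76^(88/11) = 76^8 ≡ 64 (mod 89)
Conclusion: 76 is a primitive root modulo 89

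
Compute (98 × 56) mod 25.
13

(98 × 56) = 5488
5488 mod 25 = 13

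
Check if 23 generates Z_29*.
p - 1 = 28 has prime divisors 2, 7. Check 23^(28/q) mod 29 for each: 23^(28/2) = 23^14 ≡ 1, 23^(28/7) = 23^4 ≡ 20 (mod 29). Since 23^14 ≡ 1 (mod 29), the order of 23 divides 14 (in fact the order is 7) ≠ 28, so it is not a primitive root.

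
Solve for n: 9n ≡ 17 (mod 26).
25

Since gcd(9, 26) = 1 divides 17, a solution exists.
Multiply both sides by the inverse of 9 mod 26:
  9^(-1) mod 26 = 3
  x ≡ 3 × 17 ≡ 51 ≡ 25 (mod 26)
Verification: 9 × 25 = 225 = 8 × 26 + 17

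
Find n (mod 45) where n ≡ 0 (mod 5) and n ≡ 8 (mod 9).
M = 5 × 9 = 45. M₁ = 9, y₁ ≡ 4 (mod 5). M₂ = 5, y₂ ≡ 2 (mod 9). n = 0×9×4 + 8×5×2 ≡ 35 (mod 45)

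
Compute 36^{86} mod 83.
28

Using successive squaring:
Binary expansion of 86: 1010110
Powers of 36 mod 83 (each is the square of the previous):
  36^1 ≡ 36 (mod 83)
  36^2 ≡ 36² = 1296 ≡ 51 (mod 83)
  36^4 ≡ 51² = 2601 ≡ 28 (mod 83)
  36^8 ≡ 28² = 784 ≡ 37 (mod 83)
  36^16 ≡ 37² = 1369 ≡ 41 (mod 83)
  36^32 ≡ 41² = 1681 ≡ 21 (mod 83)
  36^64 ≡ 21² = 441 ≡ 26 (mod 83)
86 = 64 + 16 + 4 + 2, so 36^86 = 36^64 × 36^16 × 36^4 × 36^2 ≡ 26 × 41 × 28 × 51 (mod 83)
Multiplying step by step:
  26 × 41 = 1066 ≡ 70 (mod 83)
  70 × 28 = 1960 ≡ 51 (mod 83)
  51 × 51 = 2601 ≡ 28 (mod 83)
Result: 36^86 ≡ 28 (mod 83)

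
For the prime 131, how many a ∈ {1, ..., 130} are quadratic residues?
For prime 131, there are (p-1)/2 = (131-1)/2 = 65 quadratic residues (excluding 0).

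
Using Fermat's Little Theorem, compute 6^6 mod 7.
By Fermat's Little Theorem, 6^{6} ≡ 1 (mod 7) since 7 is prime and gcd(6, 7) = 1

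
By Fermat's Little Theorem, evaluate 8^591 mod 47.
By Fermat: 8^{46} ≡ 1 (mod 47). 591 ≡ 39 (mod 46). So 8^{591} ≡ 8^{39} ≡ 4 (mod 47)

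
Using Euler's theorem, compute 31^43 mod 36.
By Euler: 31^{12} ≡ 1 (mod 36) since gcd(31, 36) = 1. 43 = 3×12 + 7. So 31^{43} ≡ 31^{7} ≡ 31 (mod 36)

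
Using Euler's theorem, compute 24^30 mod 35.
By Euler: 24^{24} ≡ 1 (mod 35) since gcd(24, 35) = 1. 30 = 1×24 + 6. So 24^{30} ≡ 24^{6} ≡ 1 (mod 35)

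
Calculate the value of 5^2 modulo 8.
2 = 2 (binary 10). Repeated squaring mod 8: 5^1 ≡ 5; 5^2 ≡ 5² = 25 ≡ 1. So 5^2 ≡ 1 (mod 8).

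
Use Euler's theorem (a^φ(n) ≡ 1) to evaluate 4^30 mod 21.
By Euler: 4^{12} ≡ 1 (mod 21) since gcd(4, 21) = 1. 30 = 2×12 + 6. So 4^{30} ≡ 4^{6} ≡ 1 (mod 21)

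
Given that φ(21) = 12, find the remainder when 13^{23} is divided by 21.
By Euler: 13^{12} ≡ 1 (mod 21) since gcd(13, 21) = 1. 23 = 1×12 + 11. So 13^{23} ≡ 13^{11} ≡ 13 (mod 21)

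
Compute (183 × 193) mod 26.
11

(183 × 193) = 35319
35319 mod 26 = 11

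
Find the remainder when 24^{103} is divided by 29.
By Fermat: 24^{28} ≡ 1 (mod 29). 103 = 3×28 + 19. So 24^{103} ≡ 24^{19} ≡ 7 (mod 29)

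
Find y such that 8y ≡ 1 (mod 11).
8^(-1) ≡ 7 (mod 11). Verification: 8 × 7 = 56 ≡ 1 (mod 11)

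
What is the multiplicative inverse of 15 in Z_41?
11

Using Extended Euclidean Algorithm:
gcd(15, 41) = 1
Bezout coefficients: 15 × 11 + 41 × -4 = 1
So 15 × 11 ≡ 1 (mod 41)
The inverse is 11 mod 41 = 11
Verification: 15 × 11 = 165 = 4 × 41 + 1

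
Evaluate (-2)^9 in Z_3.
(-2) ≡ 1 (mod 3). 9 = 8 + 1 (binary 1001). Repeated squaring mod 3: 1^1 ≡ 1; 1^2 ≡ 1² = 1 ≡ 1; 1^4 ≡ 1² = 1 ≡ 1; 1^8 ≡ 1² = 1 ≡ 1. Multiply: (-2)^9 ≡ 1^8 × 1^1 ≡ 1 × 1 (mod 3): 1 × 1 = 1 ≡ 1. So (-2)^9 ≡ 1 (mod 3).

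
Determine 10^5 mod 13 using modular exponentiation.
5 = 4 + 1 (binary 101). Repeated squaring mod 13: 10^1 ≡ 10; 10^2 ≡ 10² = 100 ≡ 9; 10^4 ≡ 9² = 81 ≡ 3. Multiply: 10^5 = 10^4 × 10^1 ≡ 3 × 10 (mod 13): 3 × 10 = 30 ≡ 4. So 10^5 ≡ 4 (mod 13).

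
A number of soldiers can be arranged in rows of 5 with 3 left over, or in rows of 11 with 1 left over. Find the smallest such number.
M = 5 × 11 = 55. M₁ = 11, y₁ ≡ 1 (mod 5). M₂ = 5, y₂ ≡ 9 (mod 11). x = 3×11×1 + 1×5×9 ≡ 23 (mod 55). The smallest positive such number is 23.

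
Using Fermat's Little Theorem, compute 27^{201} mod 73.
27

By Fermat's Little Theorem, a^(p-1) ≡ 1 (mod p) for prime p and gcd(a, p) = 1
Here p = 73, so 27^72 ≡ 1 (mod 73)
We can reduce the exponent: 201 mod 72 = 57
So 27^201 ≡ 27^57 (mod 73)
Computing: 27^57 mod 73 = 27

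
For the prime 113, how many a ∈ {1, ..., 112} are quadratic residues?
For prime 113, there are (p-1)/2 = (113-1)/2 = 56 quadratic residues (excluding 0).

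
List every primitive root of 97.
Primitive roots mod 97: {5, 7, 10, 13, 14, 15, 17, 21, 23, 26, 29, 37, 38, 39, 40, 41, 56, 57, 58, 59, 60, 68, 71, 74, 76, 80, 82, 83, 84, 87, 90, 92}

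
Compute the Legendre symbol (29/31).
(29/31) = 29^{15} mod 31 = -1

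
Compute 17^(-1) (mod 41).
17^(-1) ≡ 29 (mod 41). Verification: 17 × 29 = 493 ≡ 1 (mod 41)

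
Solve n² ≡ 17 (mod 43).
The square roots of 17 mod 43 are 24 and 19. Verify: 24² = 576 ≡ 17 (mod 43)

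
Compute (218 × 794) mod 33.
7

(218 × 794) = 173092
173092 mod 33 = 7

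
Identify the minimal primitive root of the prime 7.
p - 1 = 6 has prime divisors 2, 3. h is a primitive root mod 7 iff h^(6/q) ≢ 1 (mod 7) for each such q.
h = 2: 2^3 ≡ 1, 2^2 ≡ 4 (mod 7); 2^3 ≡ 1, so not a primitive root.
h = 3: 3^3 ≡ 6, 3^2 ≡ 2 (mod 7); none is 1, so 3 has order 6 and is a primitive root.
The smallest primitive root mod 7 is g = 3.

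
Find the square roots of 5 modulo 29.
The square roots of 5 mod 29 are 18 and 11. Verify: 18² = 324 ≡ 5 (mod 29)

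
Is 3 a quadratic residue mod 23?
By Euler's criterion: 3^{11} ≡ 1 (mod 23). Since this equals 1, 3 is a QR.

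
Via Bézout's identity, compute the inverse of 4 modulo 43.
Extended GCD: 4(11) + 43(-1) = 1. So 4^(-1) ≡ 11 ≡ 11 (mod 43). Verify: 4 × 11 = 44 ≡ 1 (mod 43)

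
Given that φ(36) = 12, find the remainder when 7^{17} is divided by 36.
By Euler: 7^{12} ≡ 1 (mod 36) since gcd(7, 36) = 1. 17 = 1×12 + 5. So 7^{17} ≡ 7^{5} ≡ 31 (mod 36)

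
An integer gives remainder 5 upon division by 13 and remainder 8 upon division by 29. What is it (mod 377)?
M = 13 × 29 = 377. M₁ = 29, y₁ ≡ 9 (mod 13). M₂ = 13, y₂ ≡ 9 (mod 29). x = 5×29×9 + 8×13×9 ≡ 356 (mod 377). The smallest positive such number is 356.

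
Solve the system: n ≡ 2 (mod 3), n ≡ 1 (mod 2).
M = 3 × 2 = 6. M₁ = 2, y₁ ≡ 2 (mod 3). M₂ = 3, y₂ ≡ 1 (mod 2). n = 2×2×2 + 1×3×1 ≡ 5 (mod 6)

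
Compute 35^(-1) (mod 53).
50

Using Extended Euclidean Algorithm:
gcd(35, 53) = 1
Bezout coefficients: 35 × -3 + 53 × 2 = 1
So 35 × -3 ≡ 1 (mod 53)
The inverse is -3 mod 53 = 50
Verification: 35 × 50 = 1750 = 33 × 53 + 1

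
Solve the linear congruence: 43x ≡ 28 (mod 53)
29

Since gcd(43, 53) = 1 divides 28, a solution exists.
Multiply both sides by the inverse of 43 mod 53:
  43^(-1) mod 53 = 37
  x ≡ 37 × 28 ≡ 1036 ≡ 29 (mod 53)
Verification: 43 × 29 = 1247 = 23 × 53 + 28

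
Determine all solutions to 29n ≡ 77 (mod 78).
43

Since gcd(29, 78) = 1 divides 77, a solution exists.
Multiply both sides by the inverse of 29 mod 78:
  29^(-1) mod 78 = 35
  x ≡ 35 × 77 ≡ 2695 ≡ 43 (mod 78)
Verification: 29 × 43 = 1247 = 15 × 78 + 77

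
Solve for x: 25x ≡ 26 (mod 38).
36

Since gcd(25, 38) = 1 divides 26, a solution exists.
Multiply both sides by the inverse of 25 mod 38:
  25^(-1) mod 38 = 35
  x ≡ 35 × 26 ≡ 910 ≡ 36 (mod 38)
Verification: 25 × 36 = 900 = 23 × 38 + 26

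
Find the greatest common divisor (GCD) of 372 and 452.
4

Using the Euclidean algorithm:
372 = 0 × 452 + 372
452 = 1 × 372 + 80
372 = 4 × 80 + 52
80 = 1 × 52 + 28
52 = 1 × 28 + 24
28 = 1 × 24 + 4
24 = 6 × 4 + 0

GCD(372, 452) = 4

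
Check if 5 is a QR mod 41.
By Euler's criterion: 5^{20} ≡ 1 (mod 41). Since this equals 1, 5 is a QR.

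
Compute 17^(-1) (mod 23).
19

Using Extended Euclidean Algorithm:
gcd(17, 23) = 1
Bezout coefficients: 17 × -4 + 23 × 3 = 1
So 17 × -4 ≡ 1 (mod 23)
The inverse is -4 mod 23 = 19
Verification: 17 × 19 = 323 = 14 × 23 + 1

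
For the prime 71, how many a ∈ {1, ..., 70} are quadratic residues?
For prime 71, there are (p-1)/2 = (71-1)/2 = 35 quadratic residues (excluding 0).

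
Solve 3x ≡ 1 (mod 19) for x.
3^(-1) ≡ 13 (mod 19). Verification: 3 × 13 = 39 ≡ 1 (mod 19)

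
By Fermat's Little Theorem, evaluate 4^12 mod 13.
By Fermat's Little Theorem, 4^{12} ≡ 1 (mod 13) since 13 is prime and gcd(4, 13) = 1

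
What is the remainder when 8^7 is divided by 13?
7 = 4 + 2 + 1 (binary 111). Repeated squaring mod 13: 8^1 ≡ 8; 8^2 ≡ 8² = 64 ≡ 12; 8^4 ≡ 12² = 144 ≡ 1. Multiply: 8^7 = 8^4 × 8^2 × 8^1 ≡ 1 × 12 × 8 (mod 13): 1 × 12 = 12 ≡ 12; 12 × 8 = 96 ≡ 5. So 8^7 ≡ 5 (mod 13).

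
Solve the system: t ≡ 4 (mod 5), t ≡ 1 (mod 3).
M = 5 × 3 = 15. M₁ = 3, y₁ ≡ 2 (mod 5). M₂ = 5, y₂ ≡ 2 (mod 3). t = 4×3×2 + 1×5×2 ≡ 4 (mod 15)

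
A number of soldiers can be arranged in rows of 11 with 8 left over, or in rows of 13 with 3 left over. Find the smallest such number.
M = 11 × 13 = 143. M₁ = 13, y₁ ≡ 6 (mod 11). M₂ = 11, y₂ ≡ 6 (mod 13). t = 8×13×6 + 3×11×6 ≡ 107 (mod 143). The smallest positive such number is 107.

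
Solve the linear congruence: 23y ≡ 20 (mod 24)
4

Since gcd(23, 24) = 1 divides 20, a solution exists.
Multiply both sides by the inverse of 23 mod 24:
  23^(-1) mod 24 = 23
  x ≡ 23 × 20 ≡ 460 ≡ 4 (mod 24)
Verification: 23 × 4 = 92 = 3 × 24 + 20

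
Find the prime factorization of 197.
197

Divide by primes starting from smallest:
197 ÷ 197 = 1

197 = 197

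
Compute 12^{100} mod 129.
24

Using successive squaring:
Binary expansion of 100: 1100100
Powers of 12 mod 129 (each is the square of the previous):
  12^1 ≡ 12 (mod 129)
  12^2 ≡ 12² = 144 ≡ 15 (mod 129)
  12^4 ≡ 15² = 225 ≡ 96 (mod 129)
  12^8 ≡ 96² = 9216 ≡ 57 (mod 129)
  12^16 ≡ 57² = 3249 ≡ 24 (mod 129)
  12^32 ≡ 24² = 576 ≡ 60 (mod 129)
  12^64 ≡ 60² = 3600 ≡ 117 (mod 129)
100 = 64 + 32 + 4, so 12^100 = 12^64 × 12^32 × 12^4 ≡ 117 × 60 × 96 (mod 129)
Multiplying step by step:
  117 × 60 = 7020 ≡ 54 (mod 129)
  54 × 96 = 5184 ≡ 24 (mod 129)
Result: 12^100 ≡ 24 (mod 129)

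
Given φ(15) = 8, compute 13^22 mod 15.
By Euler: 13^{8} ≡ 1 (mod 15) since gcd(13, 15) = 1. 22 = 2×8 + 6. So 13^{22} ≡ 13^{6} ≡ 4 (mod 15)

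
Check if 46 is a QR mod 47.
By Euler's criterion: 46^{23} ≡ 46 (mod 47). Since this equals -1 (≡ 46), 46 is not a QR.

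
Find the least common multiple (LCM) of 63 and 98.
882

First find GCD(63, 98) using the Euclidean algorithm:
63 = 0 × 98 + 63
98 = 1 × 63 + 35
63 = 1 × 35 + 28
35 = 1 × 28 + 7
28 = 4 × 7 + 0
GCD(63, 98) = 7

LCM formula: LCM(a, b) = (a × b) / GCD(a, b)
LCM(63, 98) = (63 × 98) / 7
LCM(63, 98) = 6174 / 7
LCM(63, 98) = 882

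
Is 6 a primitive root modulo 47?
p - 1 = 46 has prime divisors 2, 23. Check 6^(46/q) mod 47 for each: 6^(46/2) = 6^23 ≡ 1, 6^(46/23) = 6^2 ≡ 36 (mod 47). Since 6^23 ≡ 1 (mod 47), the order of 6 divides 23 (in fact the order is 23) ≠ 46, so it is not a primitive root.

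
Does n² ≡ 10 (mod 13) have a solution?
By Euler's criterion: 10^{6} ≡ 1 (mod 13). Since this equals 1, 10 is a QR.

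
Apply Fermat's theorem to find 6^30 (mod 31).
By Fermat's Little Theorem, 6^{30} ≡ 1 (mod 31) since 31 is prime and gcd(6, 31) = 1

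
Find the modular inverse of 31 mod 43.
31^(-1) ≡ 25 (mod 43). Verification: 31 × 25 = 775 ≡ 1 (mod 43)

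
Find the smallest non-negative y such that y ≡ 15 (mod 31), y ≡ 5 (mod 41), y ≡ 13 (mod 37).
7672

Using the Chinese Remainder Theorem:
M = product of moduli = 47027
For equation 1: M_1 = 1517, 1517 ≡ 29 (mod 31), inverse of 1517 mod 31 is 15 (check: 29 × 15 = 435 ≡ 1 (mod 31))
For equation 2: M_2 = 1147, 1147 ≡ 40 (mod 41), inverse of 1147 mod 41 is 40 (check: 40 × 40 = 1600 ≡ 1 (mod 41))
For equation 3: M_3 = 1271, 1271 ≡ 13 (mod 37), inverse of 1271 mod 37 is 20 (check: 13 × 20 = 260 ≡ 1 (mod 37))
Combine: y ≡ Σ r_i×M_i×(M_i⁻¹ mod m_i) = 15×1517×15 + 5×1147×40 + 13×1271×20 = 341325 + 229400 + 330460 = 901185
901185 mod 47027 = 7672
y ≡ 7672 (mod 47027)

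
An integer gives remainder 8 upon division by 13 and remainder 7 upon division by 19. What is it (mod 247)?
M = 13 × 19 = 247. M₁ = 19, y₁ ≡ 11 (mod 13). M₂ = 13, y₂ ≡ 3 (mod 19). k = 8×19×11 + 7×13×3 ≡ 216 (mod 247). The smallest positive such number is 216.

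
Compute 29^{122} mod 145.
116

Using successive squaring:
Binary expansion of 122: 1111010
Powers of 29 mod 145 (each is the square of the previous):
  29^1 ≡ 29 (mod 145)
  29^2 ≡ 29² = 841 ≡ 116 (mod 145)
  29^4 ≡ 116² = 13456 ≡ 116 (mod 145)
  29^8 ≡ 116² = 13456 ≡ 116 (mod 145)
  29^16 ≡ 116² = 13456 ≡ 116 (mod 145)
  29^32 ≡ 116² = 13456 ≡ 116 (mod 145)
  29^64 ≡ 116² = 13456 ≡ 116 (mod 145)
122 = 64 + 32 + 16 + 8 + 2, so 29^122 = 29^64 × 29^32 × 29^16 × 29^8 × 29^2 ≡ 116 × 116 × 116 × 116 × 116 (mod 145)
Multiplying step by step:
  116 × 116 = 13456 ≡ 116 (mod 145)
  116 × 116 = 13456 ≡ 116 (mod 145)
  116 × 116 = 13456 ≡ 116 (mod 145)
  116 × 116 = 13456 ≡ 116 (mod 145)
Result: 29^122 ≡ 116 (mod 145)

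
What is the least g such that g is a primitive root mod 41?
p - 1 = 40 has prime divisors 2, 5. h is a primitive root mod 41 iff h^(40/q) ≢ 1 (mod 41) for each such q.
h = 2: 2^20 ≡ 1, 2^8 ≡ 10 (mod 41); 2^20 ≡ 1, so not a primitive root.
h = 3: 3^20 ≡ 40, 3^8 ≡ 1 (mod 41); 3^8 ≡ 1, so not a primitive root.
h = 4: 4^20 ≡ 1, 4^8 ≡ 18 (mod 41); 4^20 ≡ 1, so not a primitive root.
h = 5: 5^20 ≡ 1, 5^8 ≡ 18 (mod 41); 5^20 ≡ 1, so not a primitive root.
h = 6: 6^20 ≡ 40, 6^8 ≡ 10 (mod 41); none is 1, so 6 has order 40 and is a primitive root.
The smallest primitive root mod 41 is g = 6.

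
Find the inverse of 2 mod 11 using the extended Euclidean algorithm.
Extended GCD: 2(-5) + 11(1) = 1. So 2^(-1) ≡ 6 ≡ 6 (mod 11). Verify: 2 × 6 = 12 ≡ 1 (mod 11)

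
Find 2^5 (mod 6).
5 = 4 + 1 (binary 101). Repeated squaring mod 6: 2^1 ≡ 2; 2^2 ≡ 2² = 4 ≡ 4; 2^4 ≡ 4² = 16 ≡ 4. Multiply: 2^5 = 2^4 × 2^1 ≡ 4 × 2 (mod 6): 4 × 2 = 8 ≡ 2. So 2^5 ≡ 2 (mod 6).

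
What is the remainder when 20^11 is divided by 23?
Using repeated squaring. 11 = 8 + 2 + 1 (binary 1011). Repeated squaring mod 23: 20^1 ≡ 20; 20^2 ≡ 20² = 400 ≡ 9; 20^4 ≡ 9² = 81 ≡ 12; 20^8 ≡ 12² = 144 ≡ 6. Multiply: 20^11 = 20^8 × 20^2 × 20^1 ≡ 6 × 9 × 20 (mod 23): 6 × 9 = 54 ≡ 8; 8 × 20 = 160 ≡ 22. So 20^11 ≡ 22 (mod 23).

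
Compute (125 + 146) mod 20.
11

(125 + 146) = 271
271 mod 20 = 11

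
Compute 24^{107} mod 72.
0

Using successive squaring:
Binary expansion of 107: 1101011
Powers of 24 mod 72 (each is the square of the previous):
  24^1 ≡ 24 (mod 72)
  24^2 ≡ 24² = 576 ≡ 0 (mod 72)
  24^4 ≡ 0² = 0 ≡ 0 (mod 72)
  24^8 ≡ 0² = 0 ≡ 0 (mod 72)
  24^16 ≡ 0² = 0 ≡ 0 (mod 72)
  24^32 ≡ 0² = 0 ≡ 0 (mod 72)
  24^64 ≡ 0² = 0 ≡ 0 (mod 72)
107 = 64 + 32 + 8 + 2 + 1, so 24^107 = 24^64 × 24^32 × 24^8 × 24^2 × 24^1 ≡ 0 × 0 × 0 × 0 × 24 (mod 72)
Multiplying step by step:
  0 × 0 = 0 ≡ 0 (mod 72)
  0 × 0 = 0 ≡ 0 (mod 72)
  0 × 0 = 0 ≡ 0 (mod 72)
  0 × 24 = 0 ≡ 0 (mod 72)
Result: 24^107 ≡ 0 (mod 72)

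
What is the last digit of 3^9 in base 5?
9 = 8 + 1 (binary 1001). Repeated squaring mod 5: 3^1 ≡ 3; 3^2 ≡ 3² = 9 ≡ 4; 3^4 ≡ 4² = 16 ≡ 1; 3^8 ≡ 1² = 1 ≡ 1. Multiply: 3^9 = 3^8 × 3^1 ≡ 1 × 3 (mod 5): 1 × 3 = 3 ≡ 3. So 3^9 ≡ 3 (mod 5).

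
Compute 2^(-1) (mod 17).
9

Using Extended Euclidean Algorithm:
gcd(2, 17) = 1
Bezout coefficients: 2 × -8 + 17 × 1 = 1
So 2 × -8 ≡ 1 (mod 17)
The inverse is -8 mod 17 = 9
Verification: 2 × 9 = 18 = 1 × 17 + 1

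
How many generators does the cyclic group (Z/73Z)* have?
24

The number of primitive roots modulo p is φ(p-1) = φ(72)
φ(72) = 24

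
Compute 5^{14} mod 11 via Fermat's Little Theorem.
9

By Fermat's Little Theorem, a^(p-1) ≡ 1 (mod p) for prime p and gcd(a, p) = 1
Here p = 11, so 5^10 ≡ 1 (mod 11)
We can reduce the exponent: 14 mod 10 = 4
So 5^14 ≡ 5^4 (mod 11)
Computing: 5^4 mod 11 = 9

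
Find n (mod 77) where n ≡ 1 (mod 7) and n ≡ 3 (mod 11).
M = 7 × 11 = 77. M₁ = 11, y₁ ≡ 2 (mod 7). M₂ = 7, y₂ ≡ 8 (mod 11). n = 1×11×2 + 3×7×8 ≡ 36 (mod 77)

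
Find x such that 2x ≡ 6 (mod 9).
3

Since gcd(2, 9) = 1 divides 6, a solution exists.
Multiply both sides by the inverse of 2 mod 9:
  2^(-1) mod 9 = 5
  x ≡ 5 × 6 ≡ 30 ≡ 3 (mod 9)
Verification: 2 × 3 = 6 = 0 × 9 + 6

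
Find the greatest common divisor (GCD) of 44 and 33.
11

Using the Euclidean algorithm:
44 = 1 × 33 + 11
33 = 3 × 11 + 0

GCD(44, 33) = 11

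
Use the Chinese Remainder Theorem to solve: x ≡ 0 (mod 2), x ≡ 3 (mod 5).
M = 2 × 5 = 10. M₁ = 5, y₁ ≡ 1 (mod 2). M₂ = 2, y₂ ≡ 3 (mod 5). x = 0×5×1 + 3×2×3 ≡ 8 (mod 10)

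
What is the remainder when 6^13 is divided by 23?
Using repeated squaring. 13 = 8 + 4 + 1 (binary 1101). Repeated squaring mod 23: 6^1 ≡ 6; 6^2 ≡ 6² = 36 ≡ 13; 6^4 ≡ 13² = 169 ≡ 8; 6^8 ≡ 8² = 64 ≡ 18. Multiply: 6^13 = 6^8 × 6^4 × 6^1 ≡ 18 × 8 × 6 (mod 23): 18 × 8 = 144 ≡ 6; 6 × 6 = 36 ≡ 13. So 6^13 ≡ 13 (mod 23).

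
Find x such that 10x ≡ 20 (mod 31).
2

Since gcd(10, 31) = 1 divides 20, a solution exists.
Multiply both sides by the inverse of 10 mod 31:
  10^(-1) mod 31 = 28
  x ≡ 28 × 20 ≡ 560 ≡ 2 (mod 31)
Verification: 10 × 2 = 20 = 0 × 31 + 20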